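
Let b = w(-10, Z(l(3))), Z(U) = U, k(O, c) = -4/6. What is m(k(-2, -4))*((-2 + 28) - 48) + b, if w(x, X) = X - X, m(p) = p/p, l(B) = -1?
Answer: -22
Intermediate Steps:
k(O, c) = -⅔ (k(O, c) = -4*⅙ = -⅔)
m(p) = 1
w(x, X) = 0
b = 0
m(k(-2, -4))*((-2 + 28) - 48) + b = 1*((-2 + 28) - 48) + 0 = 1*(26 - 48) + 0 = 1*(-22) + 0 = -22 + 0 = -22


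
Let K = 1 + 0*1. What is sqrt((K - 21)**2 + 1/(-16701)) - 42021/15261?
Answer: -14007/5087 + sqrt(111569343699)/16701 ≈ 17.247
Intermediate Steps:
K = 1 (K = 1 + 0 = 1)
sqrt((K - 21)**2 + 1/(-16701)) - 42021/15261 = sqrt((1 - 21)**2 + 1/(-16701)) - 42021/15261 = sqrt((-20)**2 - 1/16701) - 42021*1/15261 = sqrt(400 - 1/16701) - 14007/5087 = sqrt(6680399/16701) - 14007/5087 = sqrt(111569343699)/16701 - 14007/5087 = -14007/5087 + sqrt(111569343699)/16701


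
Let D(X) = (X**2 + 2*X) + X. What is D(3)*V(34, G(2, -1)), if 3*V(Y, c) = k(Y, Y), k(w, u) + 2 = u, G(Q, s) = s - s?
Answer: 192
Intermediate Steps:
G(Q, s) = 0
k(w, u) = -2 + u
D(X) = X**2 + 3*X
V(Y, c) = -2/3 + Y/3 (V(Y, c) = (-2 + Y)/3 = -2/3 + Y/3)
D(3)*V(34, G(2, -1)) = (3*(3 + 3))*(-2/3 + (1/3)*34) = (3*6)*(-2/3 + 34/3) = 18*(32/3) = 192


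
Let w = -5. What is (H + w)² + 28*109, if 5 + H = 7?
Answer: 3061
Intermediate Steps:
H = 2 (H = -5 + 7 = 2)
(H + w)² + 28*109 = (2 - 5)² + 28*109 = (-3)² + 3052 = 9 + 3052 = 3061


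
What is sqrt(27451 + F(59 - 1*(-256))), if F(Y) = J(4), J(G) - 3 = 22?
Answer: 2*sqrt(6869) ≈ 165.76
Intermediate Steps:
J(G) = 25 (J(G) = 3 + 22 = 25)
F(Y) = 25
sqrt(27451 + F(59 - 1*(-256))) = sqrt(27451 + 25) = sqrt(27476) = 2*sqrt(6869)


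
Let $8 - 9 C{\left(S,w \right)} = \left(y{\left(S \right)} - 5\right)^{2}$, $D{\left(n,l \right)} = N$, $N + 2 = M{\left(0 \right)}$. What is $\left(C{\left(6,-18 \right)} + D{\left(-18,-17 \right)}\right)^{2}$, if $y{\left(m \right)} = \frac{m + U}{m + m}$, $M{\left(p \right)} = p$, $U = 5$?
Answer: $\frac{14753281}{1679616} \approx 8.7837$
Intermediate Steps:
$N = -2$ ($N = -2 + 0 = -2$)
$D{\left(n,l \right)} = -2$
$y{\left(m \right)} = \frac{5 + m}{2 m}$ ($y{\left(m \right)} = \frac{m + 5}{m + m} = \frac{5 + m}{2 m}$)
$C{\left(S,w \right)} = \frac{8}{9} - \frac{\left(-5 + \frac{5 + S}{2 S}\right)^{2}}{9}$ ($C{\left(S,w \right)} = \frac{8}{9} - \frac{\left(\frac{5 + S}{2 S} - 5\right)^{2}}{9} = \frac{8}{9} - \frac{\left(-5 + \frac{5 + S}{2 S}\right)^{2}}{9}$)
$\left(C{\left(6,-18 \right)} + D{\left(-18,-17 \right)}\right)^{2} = \left(\frac{-25 - 49 \cdot 6^{2} + 90 \cdot 6}{36 \cdot 36} - 2\right)^{2} = \left(\frac{1}{36} \cdot \frac{1}{36} \left(-25 - 1764 + 540\right) - 2\right)^{2} = \left(\frac{1}{36} \cdot \frac{1}{36} \left(-1249\right) - 2\right)^{2} = \left(- \frac{1249}{1296} - 2\right)^{2} = \left(- \frac{3841}{1296}\right)^{2} = \frac{14753281}{1679616}$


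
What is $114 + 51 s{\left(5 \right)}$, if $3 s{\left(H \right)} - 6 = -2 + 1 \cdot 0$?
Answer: $182$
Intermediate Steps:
$s{\left(H \right)} = \frac{4}{3}$ ($s{\left(H \right)} = 2 + \frac{-2 + 1 \cdot 0}{3} = 2 + \frac{-2 + 0}{3} = 2 + \frac{1}{3} \left(-2\right) = 2 - \frac{2}{3} = \frac{4}{3}$)
$114 + 51 s{\left(5 \right)} = 114 + 51 \cdot \frac{4}{3} = 114 + 68 = 182$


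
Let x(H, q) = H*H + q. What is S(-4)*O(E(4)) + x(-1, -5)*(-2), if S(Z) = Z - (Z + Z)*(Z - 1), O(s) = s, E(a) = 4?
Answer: -168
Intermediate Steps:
x(H, q) = q + H² (x(H, q) = H² + q = q + H²)
S(Z) = Z - 2*Z*(-1 + Z)
S(-4)*O(E(4)) + x(-1, -5)*(-2) = -4*(3 - 2*(-4))*4 + (-5 + (-1)²)*(-2) = -4*(3 + 8)*4 + (-5 + 1)*(-2) = -4*11*4 - 4*(-2) = -44*4 + 8 = -176 + 8 = -168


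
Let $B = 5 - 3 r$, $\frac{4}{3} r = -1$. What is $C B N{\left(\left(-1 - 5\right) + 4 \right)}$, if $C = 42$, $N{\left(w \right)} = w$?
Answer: $-609$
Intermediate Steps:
$r = - \frac{3}{4}$ ($r = \frac{3}{4} \left(-1\right) = - \frac{3}{4} \approx -0.75$)
$B = \frac{29}{4}$ ($B = 5 - - \frac{9}{4} = 5 + \frac{9}{4} = \frac{29}{4} \approx 7.25$)
$C B N{\left(\left(-1 - 5\right) + 4 \right)} = 42 \cdot \frac{29}{4} \left(\left(-1 - 5\right) + 4\right) = \frac{609 \left(-6 + 4\right)}{2} = \frac{609}{2} \left(-2\right) = -609$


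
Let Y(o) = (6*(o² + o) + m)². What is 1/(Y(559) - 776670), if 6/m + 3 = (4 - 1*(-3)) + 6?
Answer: 25/88194674370459 ≈ 2.8346e-13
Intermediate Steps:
m = ⅗ (m = 6/(-3 + ((4 - 1*(-3)) + 6)) = 6/(-3 + ((4 + 3) + 6)) = 6/(-3 + (7 + 6)) = 6/(-3 + 13) = 6/10 = 6*(⅒) = ⅗ ≈ 0.60000)
Y(o) = (⅗ + 6*o + 6*o²)² (Y(o) = (6*(o² + o) + ⅗)² = (6*(o + o²) + ⅗)² = ((6*o + 6*o²) + ⅗)² = (⅗ + 6*o + 6*o²)²)
1/(Y(559) - 776670) = 1/(9*(1 + 10*559 + 10*559²)²/25 - 776670) = 1/(9*(1 + 5590 + 10*312481)²/25 - 776670) = 1/(9*(1 + 5590 + 3124810)²/25 - 776670) = 1/((9/25)*3130401² - 776670) = 1/((9/25)*9799410420801 - 776670) = 1/(88194693787209/25 - 776670) = 1/(88194674370459/25) = 25/88194674370459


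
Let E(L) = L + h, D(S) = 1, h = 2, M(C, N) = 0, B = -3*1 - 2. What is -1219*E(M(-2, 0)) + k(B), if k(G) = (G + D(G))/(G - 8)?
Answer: -31690/13 ≈ -2437.7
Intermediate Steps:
B = -5 (B = -3 - 2 = -5)
k(G) = (1 + G)/(-8 + G) (k(G) = (G + 1)/(G - 8) = (1 + G)/(-8 + G))
E(L) = 2 + L (E(L) = L + 2 = 2 + L)
-1219*E(M(-2, 0)) + k(B) = -1219*(2 + 0) + (1 - 5)/(-8 - 5) = -1219*2 - 4/(-13) = -2438 - 1/13*(-4) = -2438 + 4/13 = -31690/13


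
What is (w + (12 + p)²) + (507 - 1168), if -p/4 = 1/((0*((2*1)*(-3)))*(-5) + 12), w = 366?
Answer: -1430/9 ≈ -158.89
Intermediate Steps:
p = -⅓ (p = -4/((0*((2*1)*(-3)))*(-5) + 12) = -4/((0*(2*(-3)))*(-5) + 12) = -4/((0*(-6))*(-5) + 12) = -4/(0*(-5) + 12) = -4/(0 + 12) = -4/12 = -4*1/12 = -⅓ ≈ -0.33333)
(w + (12 + p)²) + (507 - 1168) = (366 + (12 - ⅓)²) + (507 - 1168) = (366 + (35/3)²) - 661 = (366 + 1225/9) - 661 = 4519/9 - 661 = -1430/9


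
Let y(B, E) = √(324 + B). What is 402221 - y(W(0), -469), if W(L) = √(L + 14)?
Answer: 402221 - √(324 + √14) ≈ 4.0220e+5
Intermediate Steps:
W(L) = √(14 + L)
402221 - y(W(0), -469) = 402221 - √(324 + √(14 + 0)) = 402221 - √(324 + √14)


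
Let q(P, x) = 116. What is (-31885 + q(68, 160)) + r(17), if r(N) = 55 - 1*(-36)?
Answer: -31678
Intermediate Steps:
r(N) = 91 (r(N) = 55 + 36 = 91)
(-31885 + q(68, 160)) + r(17) = (-31885 + 116) + 91 = -31769 + 91 = -31678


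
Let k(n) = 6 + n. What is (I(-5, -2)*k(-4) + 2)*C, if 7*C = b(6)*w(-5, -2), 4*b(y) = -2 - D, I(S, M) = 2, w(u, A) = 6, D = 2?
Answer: -36/7 ≈ -5.1429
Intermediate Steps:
b(y) = -1 (b(y) = (-2 - 1*2)/4 = (-2 - 2)/4 = (¼)*(-4) = -1)
C = -6/7 (C = (-1*6)/7 = (⅐)*(-6) = -6/7 ≈ -0.85714)
(I(-5, -2)*k(-4) + 2)*C = (2*(6 - 4) + 2)*(-6/7) = (2*2 + 2)*(-6/7) = (4 + 2)*(-6/7) = 6*(-6/7) = -36/7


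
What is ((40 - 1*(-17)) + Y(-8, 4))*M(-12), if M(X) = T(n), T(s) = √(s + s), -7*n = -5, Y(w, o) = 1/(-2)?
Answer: 113*√70/14 ≈ 67.530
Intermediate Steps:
Y(w, o) = -½
n = 5/7 (n = -⅐*(-5) = 5/7 ≈ 0.71429)
T(s) = √2*√s (T(s) = √(2*s) = √2*√s)
M(X) = √70/7 (M(X) = √2*√(5/7) = √2*(√35/7) = √70/7)
((40 - 1*(-17)) + Y(-8, 4))*M(-12) = ((40 - 1*(-17)) - ½)*(√70/7) = ((40 + 17) - ½)*(√70/7) = (57 - ½)*(√70/7) = 113*(√70/7)/2 = 113*√70/14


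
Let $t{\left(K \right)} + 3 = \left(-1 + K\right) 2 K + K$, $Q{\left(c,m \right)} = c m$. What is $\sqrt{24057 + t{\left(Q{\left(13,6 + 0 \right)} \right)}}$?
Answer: $12 \sqrt{251} \approx 190.12$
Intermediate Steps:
$t{\left(K \right)} = -3 + K + K \left(-2 + 2 K\right)$ ($t{\left(K \right)} = -3 + \left(\left(-1 + K\right) 2 K + K\right) = -3 + \left(\left(-2 + 2 K\right) K + K\right) = -3 + \left(K \left(-2 + 2 K\right) + K\right) = -3 + \left(K + K \left(-2 + 2 K\right)\right) = -3 + K + K \left(-2 + 2 K\right)$)
$\sqrt{24057 + t{\left(Q{\left(13,6 + 0 \right)} \right)}} = \sqrt{24057 - \left(3 - 2 \cdot 169 \left(6 + 0\right)^{2} + 13 \left(6 + 0\right)\right)} = \sqrt{24057 - \left(3 - 12168 + 78\right)} = \sqrt{24057 - \left(81 - 12168\right)} = \sqrt{24057 - -12087} = \sqrt{24057 + 12087} = \sqrt{36144} = 12 \sqrt{251}$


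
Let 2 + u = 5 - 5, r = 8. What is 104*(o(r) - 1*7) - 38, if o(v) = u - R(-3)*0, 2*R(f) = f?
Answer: -974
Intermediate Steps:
R(f) = f/2
u = -2 (u = -2 + (5 - 5) = -2 + 0 = -2)
o(v) = -2 (o(v) = -2 - (1/2)*(-3)*0 = -2 - (-3)*0/2 = -2 - 1*0 = -2 + 0 = -2)
104*(o(r) - 1*7) - 38 = 104*(-2 - 1*7) - 38 = 104*(-2 - 7) - 38 = 104*(-9) - 38 = -936 - 38 = -974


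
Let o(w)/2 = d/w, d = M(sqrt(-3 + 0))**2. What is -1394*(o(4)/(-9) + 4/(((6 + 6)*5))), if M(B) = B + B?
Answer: -15334/15 ≈ -1022.3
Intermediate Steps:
M(B) = 2*B
d = -12 (d = (2*sqrt(-3 + 0))**2 = (2*sqrt(-3))**2 = (2*(I*sqrt(3)))**2 = (2*I*sqrt(3))**2 = -12)
o(w) = -24/w (o(w) = 2*(-12/w) = -24/w)
-1394*(o(4)/(-9) + 4/(((6 + 6)*5))) = -1394*(-24/4/(-9) + 4/(((6 + 6)*5))) = -1394*(-24*1/4*(-1/9) + 4/((12*5))) = -1394*(-6*(-1/9) + 4/60) = -1394*(2/3 + 4*(1/60)) = -1394*(2/3 + 1/15) = -1394*11/15 = -15334/15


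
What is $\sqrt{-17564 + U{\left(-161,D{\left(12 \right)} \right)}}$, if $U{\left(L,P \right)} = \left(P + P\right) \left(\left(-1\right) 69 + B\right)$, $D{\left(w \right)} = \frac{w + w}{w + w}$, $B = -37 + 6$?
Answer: $2 i \sqrt{4441} \approx 133.28 i$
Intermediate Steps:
$B = -31$
$D{\left(w \right)} = 1$ ($D{\left(w \right)} = \frac{2 w}{2 w} = 2 w \frac{1}{2 w} = 1$)
$U{\left(L,P \right)} = - 200 P$ ($U{\left(L,P \right)} = \left(P + P\right) \left(\left(-1\right) 69 - 31\right) = 2 P \left(-69 - 31\right) = 2 P \left(-100\right) = - 200 P$)
$\sqrt{-17564 + U{\left(-161,D{\left(12 \right)} \right)}} = \sqrt{-17564 - 200} = \sqrt{-17764} = 2 i \sqrt{4441}$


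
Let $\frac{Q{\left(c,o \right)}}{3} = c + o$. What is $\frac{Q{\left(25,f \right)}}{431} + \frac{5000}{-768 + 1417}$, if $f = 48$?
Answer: $\frac{2297131}{279719} \approx 8.2123$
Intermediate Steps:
$Q{\left(c,o \right)} = 3 c + 3 o$ ($Q{\left(c,o \right)} = 3 \left(c + o\right) = 3 c + 3 o$)
$\frac{Q{\left(25,f \right)}}{431} + \frac{5000}{-768 + 1417} = \frac{3 \cdot 25 + 3 \cdot 48}{431} + \frac{5000}{-768 + 1417} = \left(75 + 144\right) \frac{1}{431} + \frac{5000}{649} = 219 \cdot \frac{1}{431} + 5000 \cdot \frac{1}{649} = \frac{219}{431} + \frac{5000}{649} = \frac{2297131}{279719}$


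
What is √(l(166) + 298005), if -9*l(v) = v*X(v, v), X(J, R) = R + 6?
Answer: √2653493/3 ≈ 542.98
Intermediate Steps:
X(J, R) = 6 + R
l(v) = -v*(6 + v)/9
√(l(166) + 298005) = √(-⅑*166*(6 + 166) + 298005) = √(-⅑*166*172 + 298005) = √(-28552/9 + 298005) = √(2653493/9) = √2653493/3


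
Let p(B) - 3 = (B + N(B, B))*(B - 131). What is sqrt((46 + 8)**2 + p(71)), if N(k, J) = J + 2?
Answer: I*sqrt(5721) ≈ 75.637*I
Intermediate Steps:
N(k, J) = 2 + J
p(B) = 3 + (-131 + B)*(2 + 2*B) (p(B) = 3 + (B + (2 + B))*(B - 131) = 3 + (2 + 2*B)*(-131 + B) = 3 + (-131 + B)*(2 + 2*B))
sqrt((46 + 8)**2 + p(71)) = sqrt((46 + 8)**2 + (-259 - 260*71 + 2*71**2)) = sqrt(54**2 + (-259 - 18460 + 2*5041)) = sqrt(2916 + (-259 - 18460 + 10082)) = sqrt(2916 - 8637) = sqrt(-5721) = I*sqrt(5721)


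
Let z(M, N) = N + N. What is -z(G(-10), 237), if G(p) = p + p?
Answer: -474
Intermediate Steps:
G(p) = 2*p
z(M, N) = 2*N
-z(G(-10), 237) = -2*237 = -1*474 = -474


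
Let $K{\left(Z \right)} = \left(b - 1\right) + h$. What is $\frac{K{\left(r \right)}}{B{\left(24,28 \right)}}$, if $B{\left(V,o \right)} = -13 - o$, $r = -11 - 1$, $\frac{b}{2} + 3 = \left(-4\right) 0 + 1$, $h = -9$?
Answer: $\frac{14}{41} \approx 0.34146$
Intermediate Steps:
$b = -4$ ($b = -6 + 2 \left(\left(-4\right) 0 + 1\right) = -6 + 2 \left(0 + 1\right) = -6 + 2 \cdot 1 = -6 + 2 = -4$)
$r = -12$ ($r = -11 - 1 = -12$)
$K{\left(Z \right)} = -14$ ($K{\left(Z \right)} = \left(-4 - 1\right) - 9 = -5 - 9 = -14$)
$\frac{K{\left(r \right)}}{B{\left(24,28 \right)}} = - \frac{14}{-13 - 28} = - \frac{14}{-41} = \left(-14\right) \left(- \frac{1}{41}\right) = \frac{14}{41}$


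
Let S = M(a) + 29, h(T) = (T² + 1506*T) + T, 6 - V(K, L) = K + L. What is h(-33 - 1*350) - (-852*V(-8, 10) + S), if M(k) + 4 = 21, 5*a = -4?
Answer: -427130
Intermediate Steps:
a = -⅘ (a = (⅕)*(-4) = -⅘ ≈ -0.80000)
V(K, L) = 6 - K - L (V(K, L) = 6 - (K + L) = 6 + (-K - L) = 6 - K - L)
M(k) = 17 (M(k) = -4 + 21 = 17)
h(T) = T² + 1507*T
S = 46 (S = 17 + 29 = 46)
h(-33 - 1*350) - (-852*V(-8, 10) + S) = (-33 - 1*350)*(1507 + (-33 - 1*350)) - (-852*(6 - 1*(-8) - 1*10) + 46) = (-33 - 350)*(1507 + (-33 - 350)) - (-852*(6 + 8 - 10) + 46) = -383*(1507 - 383) - (-852*4 + 46) = -383*1124 - (-3408 + 46) = -430492 - 1*(-3362) = -430492 + 3362 = -427130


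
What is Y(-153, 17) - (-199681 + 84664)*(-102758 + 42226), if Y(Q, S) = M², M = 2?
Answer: -6962209040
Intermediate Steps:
Y(Q, S) = 4 (Y(Q, S) = 2² = 4)
Y(-153, 17) - (-199681 + 84664)*(-102758 + 42226) = 4 - (-199681 + 84664)*(-102758 + 42226) = 4 - (-115017)*(-60532) = 4 - 1*6962209044 = 4 - 6962209044 = -6962209040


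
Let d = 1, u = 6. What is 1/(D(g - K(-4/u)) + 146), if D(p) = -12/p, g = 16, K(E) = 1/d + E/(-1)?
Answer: 43/6242 ≈ 0.0068888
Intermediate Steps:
K(E) = 1 - E (K(E) = 1/1 + E/(-1) = 1*1 + E*(-1) = 1 - E)
1/(D(g - K(-4/u)) + 146) = 1/(-12/(16 - (1 - (-4)/6)) + 146) = 1/(-12/(16 - (1 - 1*(-⅔))) + 146) = 1/(-12/(16 - (1 + ⅔)) + 146) = 1/(-12/(16 - 1*5/3) + 146) = 1/(-12/(16 - 5/3) + 146) = 1/(-12/43/3 + 146) = 1/(-12*3/43 + 146) = 1/(-36/43 + 146) = 1/(6242/43) = 43/6242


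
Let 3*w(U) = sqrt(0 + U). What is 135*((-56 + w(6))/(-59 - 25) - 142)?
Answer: -19080 - 15*sqrt(6)/28 ≈ -19081.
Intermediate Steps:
w(U) = sqrt(U)/3 (w(U) = sqrt(0 + U)/3 = sqrt(U)/3)
135*((-56 + w(6))/(-59 - 25) - 142) = 135*((-56 + sqrt(6)/3)/(-59 - 25) - 142) = 135*((-56 + sqrt(6)/3)/(-84) - 142) = 135*((-56 + sqrt(6)/3)*(-1/84) - 142) = 135*((2/3 - sqrt(6)/252) - 142) = 135*(-424/3 - sqrt(6)/252) = -19080 - 15*sqrt(6)/28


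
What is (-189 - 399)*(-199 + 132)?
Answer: 39396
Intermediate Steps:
(-189 - 399)*(-199 + 132) = -588*(-67) = 39396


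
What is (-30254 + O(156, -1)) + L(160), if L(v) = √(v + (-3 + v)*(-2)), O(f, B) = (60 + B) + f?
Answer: -30039 + I*√154 ≈ -30039.0 + 12.41*I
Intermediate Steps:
O(f, B) = 60 + B + f
L(v) = √(6 - v) (L(v) = √(v + (6 - 2*v)) = √(6 - v))
(-30254 + O(156, -1)) + L(160) = (-30254 + (60 - 1 + 156)) + √(6 - 1*160) = (-30254 + 215) + √(6 - 160) = -30039 + √(-154) = -30039 + I*√154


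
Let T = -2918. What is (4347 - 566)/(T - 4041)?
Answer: -3781/6959 ≈ -0.54333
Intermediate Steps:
(4347 - 566)/(T - 4041) = (4347 - 566)/(-2918 - 4041) = 3781/(-6959) = 3781*(-1/6959) = -3781/6959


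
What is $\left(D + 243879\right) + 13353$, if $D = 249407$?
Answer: $506639$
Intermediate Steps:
$\left(D + 243879\right) + 13353 = \left(249407 + 243879\right) + 13353 = 493286 + 13353 = 506639$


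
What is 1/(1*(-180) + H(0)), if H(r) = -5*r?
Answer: -1/180 ≈ -0.0055556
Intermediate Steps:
1/(1*(-180) + H(0)) = 1/(1*(-180) - 5*0) = 1/(-180 + 0) = 1/(-180) = -1/180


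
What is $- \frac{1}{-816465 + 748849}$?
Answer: $\frac{1}{67616} \approx 1.4789 \cdot 10^{-5}$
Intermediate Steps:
$- \frac{1}{-816465 + 748849} = - \frac{1}{-67616} = \left(-1\right) \left(- \frac{1}{67616}\right) = \frac{1}{67616}$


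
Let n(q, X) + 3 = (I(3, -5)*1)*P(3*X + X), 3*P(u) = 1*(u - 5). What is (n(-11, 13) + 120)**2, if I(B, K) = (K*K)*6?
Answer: 6086089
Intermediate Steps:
P(u) = -5/3 + u/3 (P(u) = (1*(u - 5))/3 = (1*(-5 + u))/3 = (-5 + u)/3 = -5/3 + u/3)
I(B, K) = 6*K**2 (I(B, K) = K**2*6 = 6*K**2)
n(q, X) = -253 + 200*X (n(q, X) = -3 + ((6*(-5)**2)*1)*(-5/3 + (3*X + X)/3) = -3 + ((6*25)*1)*(-5/3 + (4*X)/3) = -3 + (150*1)*(-5/3 + 4*X/3) = -3 + 150*(-5/3 + 4*X/3) = -3 + (-250 + 200*X) = -253 + 200*X)
(n(-11, 13) + 120)**2 = ((-253 + 200*13) + 120)**2 = ((-253 + 2600) + 120)**2 = (2347 + 120)**2 = 2467**2 = 6086089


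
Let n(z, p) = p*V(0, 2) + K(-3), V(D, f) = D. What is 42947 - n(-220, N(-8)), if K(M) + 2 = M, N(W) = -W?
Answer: 42952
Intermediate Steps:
K(M) = -2 + M
n(z, p) = -5 (n(z, p) = p*0 + (-2 - 3) = 0 - 5 = -5)
42947 - n(-220, N(-8)) = 42947 - 1*(-5) = 42947 + 5 = 42952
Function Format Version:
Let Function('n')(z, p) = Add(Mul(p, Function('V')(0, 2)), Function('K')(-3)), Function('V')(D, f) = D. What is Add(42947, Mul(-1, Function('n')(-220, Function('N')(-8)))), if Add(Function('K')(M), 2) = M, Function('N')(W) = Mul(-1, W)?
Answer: 42952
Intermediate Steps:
Function('K')(M) = Add(-2, M)
Function('n')(z, p) = -5 (Function('n')(z, p) = Add(Mul(p, 0), Add(-2, -3)) = Add(0, -5) = -5)
Add(42947, Mul(-1, Function('n')(-220, Function('N')(-8)))) = Add(42947, Mul(-1, -5)) = Add(42947, 5) = 42952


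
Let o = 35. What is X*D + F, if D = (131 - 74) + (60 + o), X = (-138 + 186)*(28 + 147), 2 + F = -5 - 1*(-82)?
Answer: 1276875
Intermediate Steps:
F = 75 (F = -2 + (-5 - 1*(-82)) = -2 + (-5 + 82) = -2 + 77 = 75)
X = 8400 (X = 48*175 = 8400)
D = 152 (D = (131 - 74) + (60 + 35) = 57 + 95 = 152)
X*D + F = 8400*152 + 75 = 1276800 + 75 = 1276875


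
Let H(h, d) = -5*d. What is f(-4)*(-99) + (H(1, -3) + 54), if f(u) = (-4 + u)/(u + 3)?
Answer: -723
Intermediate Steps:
f(u) = (-4 + u)/(3 + u)
f(-4)*(-99) + (H(1, -3) + 54) = ((-4 - 4)/(3 - 4))*(-99) + (-5*(-3) + 54) = (-8/(-1))*(-99) + (15 + 54) = -1*(-8)*(-99) + 69 = 8*(-99) + 69 = -792 + 69 = -723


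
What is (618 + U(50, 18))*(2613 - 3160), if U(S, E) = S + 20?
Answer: -376336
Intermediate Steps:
U(S, E) = 20 + S
(618 + U(50, 18))*(2613 - 3160) = (618 + (20 + 50))*(2613 - 3160) = (618 + 70)*(-547) = 688*(-547) = -376336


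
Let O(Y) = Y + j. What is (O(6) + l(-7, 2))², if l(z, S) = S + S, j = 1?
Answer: 121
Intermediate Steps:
O(Y) = 1 + Y (O(Y) = Y + 1 = 1 + Y)
l(z, S) = 2*S
(O(6) + l(-7, 2))² = ((1 + 6) + 2*2)² = (7 + 4)² = 11² = 121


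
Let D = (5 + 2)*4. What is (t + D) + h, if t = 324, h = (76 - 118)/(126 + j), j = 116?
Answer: 42571/121 ≈ 351.83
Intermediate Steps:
D = 28 (D = 7*4 = 28)
h = -21/121 (h = (76 - 118)/(126 + 116) = -42/242 = -42*1/242 = -21/121 ≈ -0.17355)
(t + D) + h = (324 + 28) - 21/121 = 352 - 21/121 = 42571/121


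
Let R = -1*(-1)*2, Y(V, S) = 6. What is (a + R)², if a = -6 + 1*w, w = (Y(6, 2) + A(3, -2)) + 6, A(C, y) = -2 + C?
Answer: 81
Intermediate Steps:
w = 13 (w = (6 + (-2 + 3)) + 6 = (6 + 1) + 6 = 7 + 6 = 13)
R = 2 (R = 1*2 = 2)
a = 7 (a = -6 + 1*13 = -6 + 13 = 7)
(a + R)² = (7 + 2)² = 9² = 81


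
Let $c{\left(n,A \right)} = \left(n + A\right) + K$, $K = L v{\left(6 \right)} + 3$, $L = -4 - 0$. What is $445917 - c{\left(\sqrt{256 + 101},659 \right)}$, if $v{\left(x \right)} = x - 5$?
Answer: $445259 - \sqrt{357} \approx 4.4524 \cdot 10^{5}$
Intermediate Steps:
$v{\left(x \right)} = -5 + x$
$L = -4$ ($L = -4 + 0 = -4$)
$K = -1$ ($K = - 4 \left(-5 + 6\right) + 3 = \left(-4\right) 1 + 3 = -4 + 3 = -1$)
$c{\left(n,A \right)} = -1 + A + n$ ($c{\left(n,A \right)} = \left(n + A\right) - 1 = \left(A + n\right) - 1 = -1 + A + n$)
$445917 - c{\left(\sqrt{256 + 101},659 \right)} = 445917 - \left(-1 + 659 + \sqrt{256 + 101}\right) = 445917 - \left(-1 + 659 + \sqrt{357}\right) = 445917 - \left(658 + \sqrt{357}\right) = 445259 - \sqrt{357}$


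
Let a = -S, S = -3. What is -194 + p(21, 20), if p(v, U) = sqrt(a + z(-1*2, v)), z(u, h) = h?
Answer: -194 + 2*sqrt(6) ≈ -189.10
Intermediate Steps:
a = 3 (a = -1*(-3) = 3)
p(v, U) = sqrt(3 + v)
-194 + p(21, 20) = -194 + sqrt(3 + 21) = -194 + sqrt(24) = -194 + 2*sqrt(6)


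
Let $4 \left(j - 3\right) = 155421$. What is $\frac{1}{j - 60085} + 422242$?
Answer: $\frac{35851301490}{84907} \approx 4.2224 \cdot 10^{5}$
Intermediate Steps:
$j = \frac{155433}{4}$ ($j = 3 + \frac{1}{4} \cdot 155421 = 3 + \frac{155421}{4} = \frac{155433}{4} \approx 38858.0$)
$\frac{1}{j - 60085} + 422242 = \frac{1}{\frac{155433}{4} - 60085} + 422242 = \frac{1}{- \frac{84907}{4}} + 422242 = - \frac{4}{84907} + 422242 = \frac{35851301490}{84907}$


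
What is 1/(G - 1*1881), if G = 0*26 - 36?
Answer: -1/1917 ≈ -0.00052165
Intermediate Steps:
G = -36 (G = 0 - 36 = -36)
1/(G - 1*1881) = 1/(-36 - 1*1881) = 1/(-36 - 1881) = 1/(-1917) = -1/1917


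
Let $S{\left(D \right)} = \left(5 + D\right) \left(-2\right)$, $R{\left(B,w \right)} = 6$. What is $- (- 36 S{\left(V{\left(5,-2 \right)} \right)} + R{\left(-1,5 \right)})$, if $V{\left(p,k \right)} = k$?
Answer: $-222$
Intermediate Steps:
$S{\left(D \right)} = -10 - 2 D$
$- (- 36 S{\left(V{\left(5,-2 \right)} \right)} + R{\left(-1,5 \right)}) = - (- 36 \left(-10 - -4\right) + 6) = - (- 36 \left(-10 + 4\right) + 6) = - (\left(-36\right) \left(-6\right) + 6) = - (216 + 6) = \left(-1\right) 222 = -222$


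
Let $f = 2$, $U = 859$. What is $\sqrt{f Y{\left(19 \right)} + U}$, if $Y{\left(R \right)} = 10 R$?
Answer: $\sqrt{1239} \approx 35.199$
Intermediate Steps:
$\sqrt{f Y{\left(19 \right)} + U} = \sqrt{2 \cdot 10 \cdot 19 + 859} = \sqrt{2 \cdot 190 + 859} = \sqrt{380 + 859} = \sqrt{1239}$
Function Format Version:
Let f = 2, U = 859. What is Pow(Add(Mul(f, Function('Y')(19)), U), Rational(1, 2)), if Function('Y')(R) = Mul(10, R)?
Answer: Pow(1239, Rational(1, 2)) ≈ 35.199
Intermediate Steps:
Pow(Add(Mul(f, Function('Y')(19)), U), Rational(1, 2)) = Pow(Add(Mul(2, Mul(10, 19)), 859), Rational(1, 2)) = Pow(Add(Mul(2, 190), 859), Rational(1, 2)) = Pow(Add(380, 859), Rational(1, 2)) = Pow(1239, Rational(1, 2))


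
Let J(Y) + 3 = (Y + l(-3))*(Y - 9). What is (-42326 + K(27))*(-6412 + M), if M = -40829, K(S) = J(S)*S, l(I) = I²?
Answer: 1176820551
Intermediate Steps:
J(Y) = -3 + (-9 + Y)*(9 + Y) (J(Y) = -3 + (Y + (-3)²)*(Y - 9) = -3 + (Y + 9)*(-9 + Y) = -3 + (9 + Y)*(-9 + Y) = -3 + (-9 + Y)*(9 + Y))
K(S) = S*(-84 + S²) (K(S) = (-84 + S²)*S = S*(-84 + S²))
(-42326 + K(27))*(-6412 + M) = (-42326 + 27*(-84 + 27²))*(-6412 - 40829) = (-42326 + 27*(-84 + 729))*(-47241) = (-42326 + 27*645)*(-47241) = (-42326 + 17415)*(-47241) = -24911*(-47241) = 1176820551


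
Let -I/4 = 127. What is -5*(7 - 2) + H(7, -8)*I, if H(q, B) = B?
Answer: 4039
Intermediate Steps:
I = -508 (I = -4*127 = -508)
-5*(7 - 2) + H(7, -8)*I = -5*(7 - 2) - 8*(-508) = -5*5 + 4064 = -25 + 4064 = 4039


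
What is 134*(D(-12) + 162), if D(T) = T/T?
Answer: 21842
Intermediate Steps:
D(T) = 1
134*(D(-12) + 162) = 134*(1 + 162) = 134*163 = 21842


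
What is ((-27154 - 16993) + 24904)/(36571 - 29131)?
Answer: -19243/7440 ≈ -2.5864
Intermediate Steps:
((-27154 - 16993) + 24904)/(36571 - 29131) = (-44147 + 24904)/7440 = -19243*1/7440 = -19243/7440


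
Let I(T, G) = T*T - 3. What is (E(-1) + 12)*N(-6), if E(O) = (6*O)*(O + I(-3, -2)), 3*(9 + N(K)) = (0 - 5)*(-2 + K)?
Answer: -78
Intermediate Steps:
I(T, G) = -3 + T² (I(T, G) = T² - 3 = -3 + T²)
N(K) = -17/3 - 5*K/3 (N(K) = -9 + ((0 - 5)*(-2 + K))/3 = -9 + (-5*(-2 + K))/3 = -9 + (10 - 5*K)/3 = -9 + (10/3 - 5*K/3) = -17/3 - 5*K/3)
E(O) = 6*O*(6 + O) (E(O) = (6*O)*(O + (-3 + (-3)²)) = (6*O)*(O + (-3 + 9)) = (6*O)*(O + 6) = (6*O)*(6 + O) = 6*O*(6 + O))
(E(-1) + 12)*N(-6) = (6*(-1)*(6 - 1) + 12)*(-17/3 - 5/3*(-6)) = (6*(-1)*5 + 12)*(-17/3 + 10) = (-30 + 12)*(13/3) = -18*13/3 = -78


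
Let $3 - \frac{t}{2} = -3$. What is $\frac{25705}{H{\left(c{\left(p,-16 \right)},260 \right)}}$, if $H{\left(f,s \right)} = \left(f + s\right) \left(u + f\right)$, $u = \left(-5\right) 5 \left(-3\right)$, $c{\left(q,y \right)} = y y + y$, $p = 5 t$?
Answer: $\frac{5141}{31500} \approx 0.16321$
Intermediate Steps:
$t = 12$ ($t = 6 - -6 = 6 + 6 = 12$)
$p = 60$ ($p = 5 \cdot 12 = 60$)
$c{\left(q,y \right)} = y + y^{2}$ ($c{\left(q,y \right)} = y^{2} + y = y + y^{2}$)
$u = 75$ ($u = \left(-25\right) \left(-3\right) = 75$)
$H{\left(f,s \right)} = \left(75 + f\right) \left(f + s\right)$ ($H{\left(f,s \right)} = \left(f + s\right) \left(75 + f\right) = \left(75 + f\right) \left(f + s\right)$)
$\frac{25705}{H{\left(c{\left(p,-16 \right)},260 \right)}} = \frac{25705}{\left(- 16 \left(1 - 16\right)\right)^{2} + 75 \left(- 16 \left(1 - 16\right)\right) + 75 \cdot 260 + - 16 \left(1 - 16\right) 260} = \frac{25705}{\left(\left(-16\right) \left(-15\right)\right)^{2} + 75 \left(\left(-16\right) \left(-15\right)\right) + 19500 + \left(-16\right) \left(-15\right) 260} = \frac{25705}{240^{2} + 75 \cdot 240 + 19500 + 240 \cdot 260} = \frac{25705}{57600 + 18000 + 19500 + 62400} = \frac{25705}{157500} = 25705 \cdot \frac{1}{157500} = \frac{5141}{31500}$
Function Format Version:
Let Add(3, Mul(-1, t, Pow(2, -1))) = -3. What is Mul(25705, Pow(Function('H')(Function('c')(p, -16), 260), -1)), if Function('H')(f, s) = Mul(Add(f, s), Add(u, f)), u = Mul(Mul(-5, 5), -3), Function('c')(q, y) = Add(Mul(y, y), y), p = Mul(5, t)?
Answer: Rational(5141, 31500) ≈ 0.16321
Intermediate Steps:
t = 12 (t = Add(6, Mul(-2, -3)) = Add(6, 6) = 12)
p = 60 (p = Mul(5, 12) = 60)
Function('c')(q, y) = Add(y, Pow(y, 2)) (Function('c')(q, y) = Add(Pow(y, 2), y) = Add(y, Pow(y, 2)))
u = 75 (u = Mul(-25, -3) = 75)
Function('H')(f, s) = Mul(Add(75, f), Add(f, s)) (Function('H')(f, s) = Mul(Add(f, s), Add(75, f)) = Mul(Add(75, f), Add(f, s)))
Mul(25705, Pow(Function('H')(Function('c')(p, -16), 260), -1)) = Mul(25705, Pow(Add(Pow(Mul(-16, Add(1, -16)), 2), Mul(75, Mul(-16, Add(1, -16))), Mul(75, 260), Mul(Mul(-16, Add(1, -16)), 260)), -1)) = Mul(25705, Pow(Add(Pow(Mul(-16, -15), 2), Mul(75, Mul(-16, -15)), 19500, Mul(Mul(-16, -15), 260)), -1)) = Mul(25705, Pow(Add(Pow(240, 2), Mul(75, 240), 19500, Mul(240, 260)), -1)) = Mul(25705, Pow(Add(57600, 18000, 19500, 62400), -1)) = Mul(25705, Pow(157500, -1)) = Mul(25705, Rational(1, 157500)) = Rational(5141, 31500)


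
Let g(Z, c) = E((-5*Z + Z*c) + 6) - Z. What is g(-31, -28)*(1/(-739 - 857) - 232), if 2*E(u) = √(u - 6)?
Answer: -11478463/1596 - 370273*√1023/3192 ≈ -10902.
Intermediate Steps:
E(u) = √(-6 + u)/2 (E(u) = √(u - 6)/2 = √(-6 + u)/2)
g(Z, c) = √(-5*Z + Z*c)/2 - Z (g(Z, c) = √(-6 + ((-5*Z + Z*c) + 6))/2 - Z = √(-6 + (6 - 5*Z + Z*c))/2 - Z = √(-5*Z + Z*c)/2 - Z)
g(-31, -28)*(1/(-739 - 857) - 232) = (√(-31*(-5 - 28))/2 - 1*(-31))*(1/(-739 - 857) - 232) = (√(-31*(-33))/2 + 31)*(1/(-1596) - 232) = (√1023/2 + 31)*(-1/1596 - 232) = (31 + √1023/2)*(-370273/1596) = -11478463/1596 - 370273*√1023/3192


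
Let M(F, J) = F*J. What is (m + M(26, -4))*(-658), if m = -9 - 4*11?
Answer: 103306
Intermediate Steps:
m = -53 (m = -9 - 44 = -53)
(m + M(26, -4))*(-658) = (-53 + 26*(-4))*(-658) = (-53 - 104)*(-658) = -157*(-658) = 103306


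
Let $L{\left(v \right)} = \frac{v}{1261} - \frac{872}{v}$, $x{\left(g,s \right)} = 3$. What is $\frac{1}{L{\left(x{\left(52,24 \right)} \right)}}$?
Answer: $- \frac{3783}{1099583} \approx -0.0034404$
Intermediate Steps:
$L{\left(v \right)} = - \frac{872}{v} + \frac{v}{1261}$ ($L{\left(v \right)} = v \frac{1}{1261} - \frac{872}{v} = \frac{v}{1261} - \frac{872}{v} = - \frac{872}{v} + \frac{v}{1261}$)
$\frac{1}{L{\left(x{\left(52,24 \right)} \right)}} = \frac{1}{- \frac{872}{3} + \frac{1}{1261} \cdot 3} = \frac{1}{\left(-872\right) \frac{1}{3} + \frac{3}{1261}} = \frac{1}{- \frac{872}{3} + \frac{3}{1261}} = \frac{1}{- \frac{1099583}{3783}} = - \frac{3783}{1099583}$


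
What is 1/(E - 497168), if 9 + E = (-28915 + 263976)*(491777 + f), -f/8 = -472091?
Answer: 1/1003358556628 ≈ 9.9665e-13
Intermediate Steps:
f = 3776728 (f = -8*(-472091) = 3776728)
E = 1003359053796 (E = -9 + (-28915 + 263976)*(491777 + 3776728) = -9 + 235061*4268505 = -9 + 1003359053805 = 1003359053796)
1/(E - 497168) = 1/(1003359053796 - 497168) = 1/1003358556628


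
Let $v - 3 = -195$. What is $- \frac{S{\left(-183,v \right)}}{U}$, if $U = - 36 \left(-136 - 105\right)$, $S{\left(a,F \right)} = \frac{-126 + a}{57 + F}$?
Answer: $- \frac{103}{390420} \approx -0.00026382$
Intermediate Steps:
$v = -192$ ($v = 3 - 195 = -192$)
$S{\left(a,F \right)} = \frac{-126 + a}{57 + F}$
$U = 8676$ ($U = \left(-36\right) \left(-241\right) = 8676$)
$- \frac{S{\left(-183,v \right)}}{U} = - \frac{\frac{1}{57 - 192} \left(-126 - 183\right)}{8676} = - \frac{\frac{1}{-135} \left(-309\right)}{8676} = - \frac{\left(- \frac{1}{135}\right) \left(-309\right)}{8676} = - \frac{103}{45 \cdot 8676} = \left(-1\right) \frac{103}{390420} = - \frac{103}{390420}$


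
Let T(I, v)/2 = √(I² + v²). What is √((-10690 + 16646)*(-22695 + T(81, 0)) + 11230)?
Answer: I*√134195318 ≈ 11584.0*I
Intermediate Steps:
T(I, v) = 2*√(I² + v²)
√((-10690 + 16646)*(-22695 + T(81, 0)) + 11230) = √((-10690 + 16646)*(-22695 + 2*√(81² + 0²)) + 11230) = √(5956*(-22695 + 2*√(6561 + 0)) + 11230) = √(5956*(-22695 + 2*√6561) + 11230) = √(5956*(-22695 + 2*81) + 11230) = √(5956*(-22695 + 162) + 11230) = √(5956*(-22533) + 11230) = √(-134206548 + 11230) = √(-134195318) = I*√134195318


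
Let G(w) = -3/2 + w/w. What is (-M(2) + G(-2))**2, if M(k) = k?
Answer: 25/4 ≈ 6.2500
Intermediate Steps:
G(w) = -1/2 (G(w) = -3*1/2 + 1 = -3/2 + 1 = -1/2)
(-M(2) + G(-2))**2 = (-1*2 - 1/2)**2 = (-2 - 1/2)**2 = (-5/2)**2 = 25/4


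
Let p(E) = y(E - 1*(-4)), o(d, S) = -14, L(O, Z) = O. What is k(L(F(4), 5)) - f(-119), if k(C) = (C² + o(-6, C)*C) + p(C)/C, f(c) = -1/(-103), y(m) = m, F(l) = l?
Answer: -3915/103 ≈ -38.010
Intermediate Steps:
f(c) = 1/103 (f(c) = -1*(-1/103) = 1/103)
p(E) = 4 + E (p(E) = E - 1*(-4) = E + 4 = 4 + E)
k(C) = C² - 14*C + (4 + C)/C (k(C) = (C² - 14*C) + (4 + C)/C = C² - 14*C + (4 + C)/C)
k(L(F(4), 5)) - f(-119) = (4 + 4 + 4²*(-14 + 4))/4 - 1*1/103 = (4 + 4 + 16*(-10))/4 - 1/103 = (4 + 4 - 160)/4 - 1/103 = (¼)*(-152) - 1/103 = -38 - 1/103 = -3915/103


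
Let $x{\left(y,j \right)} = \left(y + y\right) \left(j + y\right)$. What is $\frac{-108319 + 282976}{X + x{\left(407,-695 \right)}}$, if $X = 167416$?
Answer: $- \frac{174657}{67016} \approx -2.6062$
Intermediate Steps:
$x{\left(y,j \right)} = 2 y \left(j + y\right)$
$\frac{-108319 + 282976}{X + x{\left(407,-695 \right)}} = \frac{-108319 + 282976}{167416 + 2 \cdot 407 \left(-695 + 407\right)} = \frac{174657}{167416 + 2 \cdot 407 \left(-288\right)} = \frac{174657}{167416 - 234432} = \frac{174657}{-67016} = 174657 \left(- \frac{1}{67016}\right) = - \frac{174657}{67016}$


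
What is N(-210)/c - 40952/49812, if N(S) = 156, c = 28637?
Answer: -41606134/50945223 ≈ -0.81668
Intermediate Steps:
N(-210)/c - 40952/49812 = 156/28637 - 40952/49812 = 156*(1/28637) - 40952*1/49812 = 156/28637 - 10238/12453 = -41606134/50945223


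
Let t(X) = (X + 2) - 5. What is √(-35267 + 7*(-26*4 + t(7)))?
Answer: I*√35967 ≈ 189.65*I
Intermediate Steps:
t(X) = -3 + X (t(X) = (2 + X) - 5 = -3 + X)
√(-35267 + 7*(-26*4 + t(7))) = √(-35267 + 7*(-26*4 + (-3 + 7))) = √(-35267 + 7*(-104 + 4)) = √(-35267 + 7*(-100)) = √(-35267 - 700) = √(-35967) = I*√35967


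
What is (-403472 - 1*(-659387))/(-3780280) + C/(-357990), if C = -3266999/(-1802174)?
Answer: -8255927036728381/121944323322923640 ≈ -0.067702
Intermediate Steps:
C = 3266999/1802174 (C = -3266999*(-1/1802174) = 3266999/1802174 ≈ 1.8128)
(-403472 - 1*(-659387))/(-3780280) + C/(-357990) = (-403472 - 1*(-659387))/(-3780280) + (3266999/1802174)/(-357990) = (-403472 + 659387)*(-1/3780280) + (3266999/1802174)*(-1/357990) = 255915*(-1/3780280) - 3266999/645160270260 = -51183/756056 - 3266999/645160270260 = -8255927036728381/121944323322923640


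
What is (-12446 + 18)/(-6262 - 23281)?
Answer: 12428/29543 ≈ 0.42067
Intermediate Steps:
(-12446 + 18)/(-6262 - 23281) = -12428/(-29543) = -12428*(-1/29543) = 12428/29543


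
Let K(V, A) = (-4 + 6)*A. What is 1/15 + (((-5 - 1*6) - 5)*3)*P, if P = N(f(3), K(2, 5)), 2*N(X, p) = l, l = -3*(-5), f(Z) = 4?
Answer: -5399/15 ≈ -359.93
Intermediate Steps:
K(V, A) = 2*A
l = 15
N(X, p) = 15/2 (N(X, p) = (½)*15 = 15/2)
P = 15/2 ≈ 7.5000
1/15 + (((-5 - 1*6) - 5)*3)*P = 1/15 + (((-5 - 1*6) - 5)*3)*(15/2) = 1/15 + (((-5 - 6) - 5)*3)*(15/2) = 1/15 + ((-11 - 5)*3)*(15/2) = 1/15 - 16*3*(15/2) = 1/15 - 48*15/2 = 1/15 - 360 = -5399/15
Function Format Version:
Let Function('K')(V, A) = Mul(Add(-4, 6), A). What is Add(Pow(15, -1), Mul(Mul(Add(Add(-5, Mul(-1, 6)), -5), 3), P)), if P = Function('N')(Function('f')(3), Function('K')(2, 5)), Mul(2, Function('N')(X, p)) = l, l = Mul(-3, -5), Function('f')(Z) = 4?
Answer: Rational(-5399, 15) ≈ -359.93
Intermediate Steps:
Function('K')(V, A) = Mul(2, A)
l = 15
Function('N')(X, p) = Rational(15, 2) (Function('N')(X, p) = Mul(Rational(1, 2), 15) = Rational(15, 2))
P = Rational(15, 2) ≈ 7.5000
Add(Pow(15, -1), Mul(Mul(Add(Add(-5, Mul(-1, 6)), -5), 3), P)) = Add(Pow(15, -1), Mul(Mul(Add(Add(-5, Mul(-1, 6)), -5), 3), Rational(15, 2))) = Add(Rational(1, 15), Mul(Mul(Add(Add(-5, -6), -5), 3), Rational(15, 2))) = Add(Rational(1, 15), Mul(Mul(Add(-11, -5), 3), Rational(15, 2))) = Add(Rational(1, 15), Mul(Mul(-16, 3), Rational(15, 2))) = Add(Rational(1, 15), Mul(-48, Rational(15, 2))) = Add(Rational(1, 15), -360) = Rational(-5399, 15)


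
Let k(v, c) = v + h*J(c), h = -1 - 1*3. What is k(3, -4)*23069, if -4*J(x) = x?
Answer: -23069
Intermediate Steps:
J(x) = -x/4
h = -4 (h = -1 - 3 = -4)
k(v, c) = c + v (k(v, c) = v - (-1)*c = v + c = c + v)
k(3, -4)*23069 = (-4 + 3)*23069 = -1*23069 = -23069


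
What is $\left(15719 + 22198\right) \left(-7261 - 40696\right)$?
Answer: $-1818385569$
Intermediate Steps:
$\left(15719 + 22198\right) \left(-7261 - 40696\right) = 37917 \left(-47957\right) = -1818385569$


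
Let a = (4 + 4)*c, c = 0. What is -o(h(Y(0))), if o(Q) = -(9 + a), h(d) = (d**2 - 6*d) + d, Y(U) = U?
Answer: 9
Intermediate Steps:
a = 0 (a = (4 + 4)*0 = 8*0 = 0)
h(d) = d**2 - 5*d
o(Q) = -9 (o(Q) = -(9 + 0) = -1*9 = -9)
-o(h(Y(0))) = -1*(-9) = 9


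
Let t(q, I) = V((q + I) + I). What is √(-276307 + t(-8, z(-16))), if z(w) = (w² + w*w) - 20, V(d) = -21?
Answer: 2*I*√69082 ≈ 525.67*I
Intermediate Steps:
z(w) = -20 + 2*w² (z(w) = (w² + w²) - 20 = 2*w² - 20 = -20 + 2*w²)
t(q, I) = -21
√(-276307 + t(-8, z(-16))) = √(-276307 - 21) = √(-276328) = 2*I*√69082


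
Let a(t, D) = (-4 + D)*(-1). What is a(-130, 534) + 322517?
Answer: 321987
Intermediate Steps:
a(t, D) = 4 - D
a(-130, 534) + 322517 = (4 - 1*534) + 322517 = (4 - 534) + 322517 = -530 + 322517 = 321987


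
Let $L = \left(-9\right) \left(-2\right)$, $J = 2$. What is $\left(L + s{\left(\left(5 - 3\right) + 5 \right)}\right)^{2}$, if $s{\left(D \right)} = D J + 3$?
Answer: $1225$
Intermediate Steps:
$L = 18$
$s{\left(D \right)} = 3 + 2 D$ ($s{\left(D \right)} = D 2 + 3 = 2 D + 3 = 3 + 2 D$)
$\left(L + s{\left(\left(5 - 3\right) + 5 \right)}\right)^{2} = \left(18 + \left(3 + 2 \left(\left(5 - 3\right) + 5\right)\right)\right)^{2} = \left(18 + \left(3 + 2 \left(2 + 5\right)\right)\right)^{2} = \left(18 + \left(3 + 2 \cdot 7\right)\right)^{2} = \left(18 + \left(3 + 14\right)\right)^{2} = \left(18 + 17\right)^{2} = 35^{2} = 1225$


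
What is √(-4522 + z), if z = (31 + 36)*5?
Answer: I*√4187 ≈ 64.707*I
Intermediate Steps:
z = 335 (z = 67*5 = 335)
√(-4522 + z) = √(-4522 + 335) = √(-4187) = I*√4187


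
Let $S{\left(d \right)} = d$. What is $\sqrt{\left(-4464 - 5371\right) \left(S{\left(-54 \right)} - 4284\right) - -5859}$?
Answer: $3 \sqrt{4741121} \approx 6532.2$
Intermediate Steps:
$\sqrt{\left(-4464 - 5371\right) \left(S{\left(-54 \right)} - 4284\right) - -5859} = \sqrt{\left(-4464 - 5371\right) \left(-54 - 4284\right) - -5859} = \sqrt{\left(-9835\right) \left(-4338\right) + 5859} = \sqrt{42664230 + 5859} = \sqrt{42670089} = 3 \sqrt{4741121}$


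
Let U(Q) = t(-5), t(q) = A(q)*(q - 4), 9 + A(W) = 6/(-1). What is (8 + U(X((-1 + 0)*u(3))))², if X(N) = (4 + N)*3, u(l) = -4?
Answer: 20449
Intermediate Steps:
A(W) = -15 (A(W) = -9 + 6/(-1) = -9 + 6*(-1) = -9 - 6 = -15)
t(q) = 60 - 15*q (t(q) = -15*(q - 4) = -15*(-4 + q) = 60 - 15*q)
X(N) = 12 + 3*N
U(Q) = 135 (U(Q) = 60 - 15*(-5) = 60 + 75 = 135)
(8 + U(X((-1 + 0)*u(3))))² = (8 + 135)² = 143² = 20449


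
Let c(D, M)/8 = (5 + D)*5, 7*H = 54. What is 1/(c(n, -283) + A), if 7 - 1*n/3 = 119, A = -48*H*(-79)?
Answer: 7/112088 ≈ 6.2451e-5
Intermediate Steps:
H = 54/7 (H = (⅐)*54 = 54/7 ≈ 7.7143)
A = 204768/7 (A = -48*54/7*(-79) = -2592/7*(-79) = 204768/7 ≈ 29253.)
n = -336 (n = 21 - 3*119 = 21 - 357 = -336)
c(D, M) = 200 + 40*D (c(D, M) = 8*((5 + D)*5) = 8*(25 + 5*D) = 200 + 40*D)
1/(c(n, -283) + A) = 1/((200 + 40*(-336)) + 204768/7) = 1/((200 - 13440) + 204768/7) = 1/(-13240 + 204768/7) = 1/(112088/7) = 7/112088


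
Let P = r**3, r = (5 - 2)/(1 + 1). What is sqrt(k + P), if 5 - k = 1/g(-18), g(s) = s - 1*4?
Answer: sqrt(16302)/44 ≈ 2.9018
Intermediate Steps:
g(s) = -4 + s (g(s) = s - 4 = -4 + s)
r = 3/2 ≈ 1.5000
P = 27/8 (P = (3/2)**3 = 27/8 ≈ 3.3750)
k = 111/22 (k = 5 - 1/(-4 - 18) = 5 - 1/(-22) = 5 - 1*(-1/22) = 5 + 1/22 = 111/22 ≈ 5.0455)
sqrt(k + P) = sqrt(111/22 + 27/8) = sqrt(741/88) = sqrt(16302)/44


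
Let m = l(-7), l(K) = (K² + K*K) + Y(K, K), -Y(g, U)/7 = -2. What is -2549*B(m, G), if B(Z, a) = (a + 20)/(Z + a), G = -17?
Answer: -7647/95 ≈ -80.495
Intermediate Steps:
Y(g, U) = 14 (Y(g, U) = -7*(-2) = 14)
l(K) = 14 + 2*K² (l(K) = (K² + K*K) + 14 = (K² + K²) + 14 = 2*K² + 14 = 14 + 2*K²)
m = 112 (m = 14 + 2*(-7)² = 14 + 2*49 = 14 + 98 = 112)
B(Z, a) = (20 + a)/(Z + a)
-2549*B(m, G) = -2549*(20 - 17)/(112 - 17) = -2549*3/95 = -7647/95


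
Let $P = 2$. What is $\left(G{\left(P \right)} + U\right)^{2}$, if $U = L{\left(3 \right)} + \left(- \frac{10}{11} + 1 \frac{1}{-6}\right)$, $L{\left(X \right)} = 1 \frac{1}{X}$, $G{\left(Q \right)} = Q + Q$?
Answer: $\frac{46225}{4356} \approx 10.612$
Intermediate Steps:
$G{\left(Q \right)} = 2 Q$
$L{\left(X \right)} = \frac{1}{X}$
$U = - \frac{49}{66}$ ($U = \frac{1}{3} + \left(- \frac{10}{11} + 1 \frac{1}{-6}\right) = \frac{1}{3} + \left(\left(-10\right) \frac{1}{11} + 1 \left(- \frac{1}{6}\right)\right) = \frac{1}{3} - \frac{71}{66} = - \frac{49}{66} \approx -0.74242$)
$\left(G{\left(P \right)} + U\right)^{2} = \left(2 \cdot 2 - \frac{49}{66}\right)^{2} = \left(4 - \frac{49}{66}\right)^{2} = \left(\frac{215}{66}\right)^{2} = \frac{46225}{4356}$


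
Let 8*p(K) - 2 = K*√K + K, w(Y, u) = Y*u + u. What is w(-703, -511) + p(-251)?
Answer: 2869527/8 - 251*I*√251/8 ≈ 3.5869e+5 - 497.07*I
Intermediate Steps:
w(Y, u) = u + Y*u
p(K) = ¼ + K/8 + K^(3/2)/8 (p(K) = ¼ + (K*√K + K)/8 = ¼ + (K^(3/2) + K)/8 = ¼ + (K + K^(3/2))/8 = ¼ + (K/8 + K^(3/2)/8) = ¼ + K/8 + K^(3/2)/8)
w(-703, -511) + p(-251) = -511*(1 - 703) + (¼ + (⅛)*(-251) + (-251)^(3/2)/8) = -511*(-702) + (¼ - 251/8 + (-251*I*√251)/8) = 358722 + (¼ - 251/8 - 251*I*√251/8) = 358722 + (-249/8 - 251*I*√251/8) = 2869527/8 - 251*I*√251/8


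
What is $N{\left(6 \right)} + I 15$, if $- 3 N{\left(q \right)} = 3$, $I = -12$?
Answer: $-181$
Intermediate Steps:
$N{\left(q \right)} = -1$ ($N{\left(q \right)} = \left(- \frac{1}{3}\right) 3 = -1$)
$N{\left(6 \right)} + I 15 = -1 - 180 = -181$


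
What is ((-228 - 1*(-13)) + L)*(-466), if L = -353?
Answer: 264688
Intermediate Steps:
((-228 - 1*(-13)) + L)*(-466) = ((-228 - 1*(-13)) - 353)*(-466) = ((-228 + 13) - 353)*(-466) = (-215 - 353)*(-466) = -568*(-466) = 264688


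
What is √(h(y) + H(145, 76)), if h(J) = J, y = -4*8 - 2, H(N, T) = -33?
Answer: I*√67 ≈ 8.1853*I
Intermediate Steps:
y = -34 (y = -32 - 2 = -34)
√(h(y) + H(145, 76)) = √(-34 - 33) = √(-67) = I*√67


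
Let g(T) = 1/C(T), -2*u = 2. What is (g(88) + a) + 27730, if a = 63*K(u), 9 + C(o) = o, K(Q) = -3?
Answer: 2175740/79 ≈ 27541.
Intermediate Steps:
u = -1 (u = -1/2*2 = -1)
C(o) = -9 + o
g(T) = 1/(-9 + T)
a = -189 (a = 63*(-3) = -189)
(g(88) + a) + 27730 = (1/(-9 + 88) - 189) + 27730 = (1/79 - 189) + 27730 = -14930/79 + 27730 = 2175740/79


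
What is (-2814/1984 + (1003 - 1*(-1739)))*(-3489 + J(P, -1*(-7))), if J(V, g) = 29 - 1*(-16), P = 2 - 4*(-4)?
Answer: -2340763677/248 ≈ -9.4386e+6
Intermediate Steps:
P = 18 (P = 2 + 16 = 18)
J(V, g) = 45 (J(V, g) = 29 + 16 = 45)
(-2814/1984 + (1003 - 1*(-1739)))*(-3489 + J(P, -1*(-7))) = (-2814/1984 + (1003 - 1*(-1739)))*(-3489 + 45) = (-2814*1/1984 + (1003 + 1739))*(-3444) = (-1407/992 + 2742)*(-3444) = (2718657/992)*(-3444) = -2340763677/248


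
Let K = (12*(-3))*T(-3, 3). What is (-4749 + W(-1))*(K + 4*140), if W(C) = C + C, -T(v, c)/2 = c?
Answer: -3686776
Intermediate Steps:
T(v, c) = -2*c
W(C) = 2*C
K = 216 (K = (12*(-3))*(-2*3) = -36*(-6) = 216)
(-4749 + W(-1))*(K + 4*140) = (-4749 + 2*(-1))*(216 + 4*140) = (-4749 - 2)*(216 + 560) = -4751*776 = -3686776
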